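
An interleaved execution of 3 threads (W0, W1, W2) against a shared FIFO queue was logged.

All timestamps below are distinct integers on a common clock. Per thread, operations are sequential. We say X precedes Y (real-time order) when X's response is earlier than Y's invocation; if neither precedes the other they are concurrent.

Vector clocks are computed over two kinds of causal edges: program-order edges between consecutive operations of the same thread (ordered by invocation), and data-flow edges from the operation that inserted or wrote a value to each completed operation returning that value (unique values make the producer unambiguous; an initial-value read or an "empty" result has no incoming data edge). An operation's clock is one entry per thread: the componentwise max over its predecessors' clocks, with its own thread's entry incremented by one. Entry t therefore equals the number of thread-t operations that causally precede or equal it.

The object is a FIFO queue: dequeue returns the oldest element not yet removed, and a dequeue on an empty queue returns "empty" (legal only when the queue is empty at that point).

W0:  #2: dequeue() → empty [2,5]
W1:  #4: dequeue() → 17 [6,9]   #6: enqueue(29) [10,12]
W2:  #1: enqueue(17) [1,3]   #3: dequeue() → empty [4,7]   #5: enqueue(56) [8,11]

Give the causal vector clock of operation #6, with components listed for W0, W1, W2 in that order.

(0, 2, 1)

root op #1, invoked 1: fresh clock plus W2's own tick → (0, 0, 1)
root op #2, invoked 2: fresh clock plus W0's own tick → (1, 0, 0)
from VC(#1)=(0, 0, 1), #3 (invoked 4) maxes components and bumps W2 → (0, 0, 2)
from VC(#1)=(0, 0, 1), #4 (invoked 6) maxes components and bumps W1 → (0, 1, 1)
from VC(#3)=(0, 0, 2), #5 (invoked 8) maxes components and bumps W2 → (0, 0, 3)
from VC(#4)=(0, 1, 1), #6 (invoked 10) maxes components and bumps W1 → (0, 2, 1)
target: VC(#6) = (0, 2, 1)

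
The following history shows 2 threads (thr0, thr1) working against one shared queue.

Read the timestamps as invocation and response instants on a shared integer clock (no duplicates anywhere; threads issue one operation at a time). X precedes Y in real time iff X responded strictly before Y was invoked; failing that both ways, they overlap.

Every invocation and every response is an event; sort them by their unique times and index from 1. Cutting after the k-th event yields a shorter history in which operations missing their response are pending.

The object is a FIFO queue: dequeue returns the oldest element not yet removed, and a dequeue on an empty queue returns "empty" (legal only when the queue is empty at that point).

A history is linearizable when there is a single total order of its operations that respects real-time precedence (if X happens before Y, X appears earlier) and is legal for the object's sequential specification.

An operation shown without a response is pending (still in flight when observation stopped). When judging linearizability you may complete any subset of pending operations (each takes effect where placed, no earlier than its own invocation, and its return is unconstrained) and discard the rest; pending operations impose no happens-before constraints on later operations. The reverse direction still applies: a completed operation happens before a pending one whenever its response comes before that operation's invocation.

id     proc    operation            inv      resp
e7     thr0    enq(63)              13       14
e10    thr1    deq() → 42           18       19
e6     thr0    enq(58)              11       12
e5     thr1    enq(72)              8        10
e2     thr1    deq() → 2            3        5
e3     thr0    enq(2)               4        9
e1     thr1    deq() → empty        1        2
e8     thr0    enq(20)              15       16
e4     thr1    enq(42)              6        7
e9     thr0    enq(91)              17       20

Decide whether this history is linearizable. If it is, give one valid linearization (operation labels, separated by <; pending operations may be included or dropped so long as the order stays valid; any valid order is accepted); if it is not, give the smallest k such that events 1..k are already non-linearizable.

after step 1 (e1 deq() → empty): queue <>
after step 2 (e3 enq(2)): queue <2>
after step 3 (e2 deq() → 2): queue <>
after step 4 (e4 enq(42)): queue <42>
after step 5 (e5 enq(72)): queue <42,72>
after step 6 (e6 enq(58)): queue <42,72,58>
after step 7 (e7 enq(63)): queue <42,72,58,63>
after step 8 (e8 enq(20)): queue <42,72,58,63,20>
after step 9 (e9 enq(91)): queue <42,72,58,63,20,91>
after step 10 (e10 deq() → 42): queue <72,58,63,20,91>

linearizable — witness: e1 < e3 < e2 < e4 < e5 < e6 < e7 < e8 < e9 < e10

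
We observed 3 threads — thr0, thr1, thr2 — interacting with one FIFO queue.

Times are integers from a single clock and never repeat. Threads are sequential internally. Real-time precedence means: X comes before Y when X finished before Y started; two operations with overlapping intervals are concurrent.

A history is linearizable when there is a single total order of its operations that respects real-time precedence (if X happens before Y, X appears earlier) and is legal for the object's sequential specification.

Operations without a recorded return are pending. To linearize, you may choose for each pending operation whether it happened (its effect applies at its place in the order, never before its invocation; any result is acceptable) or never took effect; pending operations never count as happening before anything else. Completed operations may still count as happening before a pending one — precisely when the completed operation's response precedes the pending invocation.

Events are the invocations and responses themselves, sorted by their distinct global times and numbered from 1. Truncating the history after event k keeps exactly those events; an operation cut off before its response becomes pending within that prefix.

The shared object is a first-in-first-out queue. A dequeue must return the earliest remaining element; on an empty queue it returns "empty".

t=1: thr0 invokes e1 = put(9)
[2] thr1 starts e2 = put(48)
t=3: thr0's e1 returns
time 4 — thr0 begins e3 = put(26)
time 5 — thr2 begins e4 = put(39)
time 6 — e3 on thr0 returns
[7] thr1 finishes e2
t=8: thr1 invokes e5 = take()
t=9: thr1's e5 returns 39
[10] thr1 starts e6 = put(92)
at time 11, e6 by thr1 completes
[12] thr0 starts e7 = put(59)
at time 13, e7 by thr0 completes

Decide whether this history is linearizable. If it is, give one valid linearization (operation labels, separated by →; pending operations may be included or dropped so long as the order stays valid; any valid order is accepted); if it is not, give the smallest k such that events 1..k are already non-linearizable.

not linearizable — minimal violating prefix: 9 events

the violation lands at event 9, e5's response at time 9: events 1..8 linearize, events 1..9 do not
every one of the 3 real-time-consistent orders over 4 completed FIFO queue ops fails the sequential spec
including or dropping the 1 pending operation (e4) in any combination fails
e.g. e1, e2, e3, e5 (pending dropped): illegal at step 4, since e5 take() → 39 cannot apply there
e.g. e1, e3, e2, e5 (pending dropped): illegal at step 4, since e5 take() → 39 cannot apply there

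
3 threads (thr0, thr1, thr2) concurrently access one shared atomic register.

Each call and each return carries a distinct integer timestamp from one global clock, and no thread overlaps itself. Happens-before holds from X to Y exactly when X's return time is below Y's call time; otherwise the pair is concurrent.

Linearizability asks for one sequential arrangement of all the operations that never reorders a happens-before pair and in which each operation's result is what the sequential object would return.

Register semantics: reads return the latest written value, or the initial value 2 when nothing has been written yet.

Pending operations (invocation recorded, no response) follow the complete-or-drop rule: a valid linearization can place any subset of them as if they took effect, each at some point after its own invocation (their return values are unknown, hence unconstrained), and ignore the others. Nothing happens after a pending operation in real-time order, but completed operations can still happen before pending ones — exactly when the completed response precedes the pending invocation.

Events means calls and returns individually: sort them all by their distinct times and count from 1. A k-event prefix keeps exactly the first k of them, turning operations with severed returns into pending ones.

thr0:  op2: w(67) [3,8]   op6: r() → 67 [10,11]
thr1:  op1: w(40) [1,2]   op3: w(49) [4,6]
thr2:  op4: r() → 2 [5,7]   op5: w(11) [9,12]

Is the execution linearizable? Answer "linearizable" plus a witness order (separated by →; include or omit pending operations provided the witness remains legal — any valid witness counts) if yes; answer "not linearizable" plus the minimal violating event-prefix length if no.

not linearizable — minimal violating prefix: 7 events

events 1..6 are fine; event 7 — the response of op4 at time 7 — makes the prefix non-linearizable
2 orders of the 3 completed atomic register ops respect real time; none is legal
no completion choice of the 1 pending operation (op2) rescues it — every subset was tried
sample order op1, op3, op4 (pending dropped) stalls at step 3 — op4 r() → 2 has no legal effect
sample order op1, op4, op3 (pending dropped) stalls at step 2 — op4 r() → 2 has no legal effect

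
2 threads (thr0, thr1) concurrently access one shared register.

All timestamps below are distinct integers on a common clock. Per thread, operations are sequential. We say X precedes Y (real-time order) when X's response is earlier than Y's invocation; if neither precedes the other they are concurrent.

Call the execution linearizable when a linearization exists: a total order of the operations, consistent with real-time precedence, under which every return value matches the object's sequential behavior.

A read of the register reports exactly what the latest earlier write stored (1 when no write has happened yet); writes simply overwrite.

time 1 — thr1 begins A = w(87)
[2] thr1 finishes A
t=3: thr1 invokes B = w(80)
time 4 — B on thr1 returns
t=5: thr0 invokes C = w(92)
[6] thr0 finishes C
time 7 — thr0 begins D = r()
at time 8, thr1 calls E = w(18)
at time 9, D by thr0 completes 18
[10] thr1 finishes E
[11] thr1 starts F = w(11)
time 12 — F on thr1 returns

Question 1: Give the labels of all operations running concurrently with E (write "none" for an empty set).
E runs from 8 to 10; window-overlapping ops are concurrent
A [1,2]: before
B [3,4]: before
C [5,6]: before
D [7,9]: concurrent
F [11,12]: after

D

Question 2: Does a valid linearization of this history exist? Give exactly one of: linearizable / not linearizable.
a witness: A, B, C, E, D, F
step 1: A w(87) — value 87
step 2: B w(80) — value 80
step 3: C w(92) — value 92
step 4: E w(18) — value 18
step 5: D r() → 18 — value 18
step 6: F w(11) — value 11

linearizable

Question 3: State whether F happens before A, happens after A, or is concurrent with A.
F spans [11,12], A spans [1,2]
resp(A)=2 < inv(F)=11

after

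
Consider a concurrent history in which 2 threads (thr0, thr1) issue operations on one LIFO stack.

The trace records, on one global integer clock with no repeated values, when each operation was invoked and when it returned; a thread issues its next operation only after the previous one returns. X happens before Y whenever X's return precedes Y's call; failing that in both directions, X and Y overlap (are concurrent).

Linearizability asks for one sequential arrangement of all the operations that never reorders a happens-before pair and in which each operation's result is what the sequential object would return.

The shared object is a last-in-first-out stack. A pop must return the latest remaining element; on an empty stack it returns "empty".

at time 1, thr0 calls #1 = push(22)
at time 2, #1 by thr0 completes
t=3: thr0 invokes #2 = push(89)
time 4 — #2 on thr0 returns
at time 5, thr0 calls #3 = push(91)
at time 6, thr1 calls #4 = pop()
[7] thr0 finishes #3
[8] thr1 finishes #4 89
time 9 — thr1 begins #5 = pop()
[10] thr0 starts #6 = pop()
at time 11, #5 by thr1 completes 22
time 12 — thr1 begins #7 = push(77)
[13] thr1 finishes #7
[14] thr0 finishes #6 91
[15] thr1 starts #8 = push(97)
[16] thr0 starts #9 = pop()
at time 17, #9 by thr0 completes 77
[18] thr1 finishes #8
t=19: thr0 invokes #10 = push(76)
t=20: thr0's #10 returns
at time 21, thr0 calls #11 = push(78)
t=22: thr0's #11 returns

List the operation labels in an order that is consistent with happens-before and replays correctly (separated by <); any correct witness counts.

#1 < #2 < #4 < #3 < #6 < #5 < #7 < #9 < #8 < #10 < #11

1. #1 push(22), leaving stack <22>
2. #2 push(89), leaving stack <22,89>
3. #4 pop() → 89, leaving stack <22>
4. #3 push(91), leaving stack <22,91>
5. #6 pop() → 91, leaving stack <22>
6. #5 pop() → 22, leaving stack <>
7. #7 push(77), leaving stack <77>
8. #9 pop() → 77, leaving stack <>
9. #8 push(97), leaving stack <97>
10. #10 push(76), leaving stack <97,76>
11. #11 push(78), leaving stack <97,76,78>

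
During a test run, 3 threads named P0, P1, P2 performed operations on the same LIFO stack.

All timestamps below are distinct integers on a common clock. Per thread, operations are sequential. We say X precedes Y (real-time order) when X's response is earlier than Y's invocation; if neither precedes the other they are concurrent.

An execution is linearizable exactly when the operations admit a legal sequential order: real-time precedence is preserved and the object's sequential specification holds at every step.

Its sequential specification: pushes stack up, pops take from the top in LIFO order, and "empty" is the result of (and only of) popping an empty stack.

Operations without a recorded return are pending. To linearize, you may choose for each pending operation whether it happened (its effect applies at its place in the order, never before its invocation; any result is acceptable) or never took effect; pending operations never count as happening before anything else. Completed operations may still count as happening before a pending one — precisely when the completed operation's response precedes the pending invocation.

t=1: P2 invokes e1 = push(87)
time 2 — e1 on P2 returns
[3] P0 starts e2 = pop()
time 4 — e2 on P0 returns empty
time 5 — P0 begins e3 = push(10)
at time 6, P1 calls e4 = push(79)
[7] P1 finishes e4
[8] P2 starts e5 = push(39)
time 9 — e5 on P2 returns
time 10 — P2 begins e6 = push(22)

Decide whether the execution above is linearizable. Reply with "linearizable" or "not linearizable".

events 1..3 are fine; event 4 — the response of e2 at time 4 — makes the prefix non-linearizable
a single order respects real time; the 2 completed LIFO stack operations fail replay along it
take e1, e2: step 2 already fails, because e2 pop() → empty cannot occur there

not linearizable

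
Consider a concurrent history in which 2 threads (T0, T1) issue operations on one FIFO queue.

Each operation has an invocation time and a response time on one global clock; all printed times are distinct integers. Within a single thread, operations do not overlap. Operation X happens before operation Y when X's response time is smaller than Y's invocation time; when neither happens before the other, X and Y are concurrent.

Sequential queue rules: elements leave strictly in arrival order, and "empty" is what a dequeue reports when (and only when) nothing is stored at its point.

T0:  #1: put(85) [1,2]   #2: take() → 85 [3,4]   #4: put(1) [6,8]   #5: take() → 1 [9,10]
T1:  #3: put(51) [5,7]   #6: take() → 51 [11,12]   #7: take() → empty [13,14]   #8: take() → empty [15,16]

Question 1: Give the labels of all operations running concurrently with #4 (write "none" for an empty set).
#4 spans [6,8]; an op avoiding the whole window 6..8 is ordered, any other is concurrent
#1 [1,2]: before
#2 [3,4]: before
#3 [5,7]: concurrent
#5 [9,10]: after
#6 [11,12]: after
#7 [13,14]: after
#8 [15,16]: after

#3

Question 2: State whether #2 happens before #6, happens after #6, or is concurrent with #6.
#2 spans [3,4], #6 spans [11,12]
resp(#2)=4 < inv(#6)=11

before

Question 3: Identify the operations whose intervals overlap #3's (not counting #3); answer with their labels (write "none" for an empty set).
concurrent with #3 ([5,7]): every op whose interval crosses 5..7
#1 [1,2]: before
#2 [3,4]: before
#4 [6,8]: concurrent
#5 [9,10]: after
#6 [11,12]: after
#7 [13,14]: after
#8 [15,16]: after

#4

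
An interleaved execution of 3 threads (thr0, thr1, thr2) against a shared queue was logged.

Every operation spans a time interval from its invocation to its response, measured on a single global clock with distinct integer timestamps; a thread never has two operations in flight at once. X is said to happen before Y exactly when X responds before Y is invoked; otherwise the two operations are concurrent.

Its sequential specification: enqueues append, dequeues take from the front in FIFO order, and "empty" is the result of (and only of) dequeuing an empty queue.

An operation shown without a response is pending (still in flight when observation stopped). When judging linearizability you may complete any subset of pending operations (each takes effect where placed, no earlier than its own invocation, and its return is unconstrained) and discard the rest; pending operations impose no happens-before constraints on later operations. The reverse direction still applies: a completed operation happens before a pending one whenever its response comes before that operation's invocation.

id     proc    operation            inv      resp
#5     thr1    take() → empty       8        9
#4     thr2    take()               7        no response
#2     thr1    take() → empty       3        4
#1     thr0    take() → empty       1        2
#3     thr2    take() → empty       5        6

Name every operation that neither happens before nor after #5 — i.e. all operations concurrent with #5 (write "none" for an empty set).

overlap test against #5 [8,9]: concurrent iff the interval meets 8..9
#1 [1,2]: before
#2 [3,4]: before
#3 [5,6]: before
#4 [7,…): concurrent

#4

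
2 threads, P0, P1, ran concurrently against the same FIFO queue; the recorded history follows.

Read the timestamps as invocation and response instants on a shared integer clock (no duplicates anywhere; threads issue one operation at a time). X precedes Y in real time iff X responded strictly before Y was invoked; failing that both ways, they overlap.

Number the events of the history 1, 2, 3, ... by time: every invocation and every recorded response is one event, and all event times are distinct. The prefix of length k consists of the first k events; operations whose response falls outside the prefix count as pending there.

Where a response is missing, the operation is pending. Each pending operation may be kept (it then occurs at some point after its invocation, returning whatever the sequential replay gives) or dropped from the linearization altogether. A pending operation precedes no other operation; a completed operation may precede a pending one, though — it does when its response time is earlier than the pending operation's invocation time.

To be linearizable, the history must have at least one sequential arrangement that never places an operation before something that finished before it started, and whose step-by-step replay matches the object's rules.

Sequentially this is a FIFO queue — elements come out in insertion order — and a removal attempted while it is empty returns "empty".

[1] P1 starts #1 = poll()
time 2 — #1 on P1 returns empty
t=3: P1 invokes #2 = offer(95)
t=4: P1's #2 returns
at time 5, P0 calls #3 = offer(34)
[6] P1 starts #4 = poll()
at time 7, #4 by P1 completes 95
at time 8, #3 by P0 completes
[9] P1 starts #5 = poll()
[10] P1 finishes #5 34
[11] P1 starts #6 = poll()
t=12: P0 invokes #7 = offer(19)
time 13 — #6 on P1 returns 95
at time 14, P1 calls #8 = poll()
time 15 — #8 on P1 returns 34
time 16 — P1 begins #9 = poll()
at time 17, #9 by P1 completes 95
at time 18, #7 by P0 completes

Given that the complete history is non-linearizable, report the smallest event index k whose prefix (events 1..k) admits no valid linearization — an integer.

13

events 1..12 are linearizable; a witness order is #1, #2, #3, #4, #5:
step 1: #1 poll() → empty — queue <>
step 2: #2 offer(95) — queue <95>
step 3: #3 offer(34) — queue <95,34>
step 4: #4 poll() → 95 — queue <34>
step 5: #5 poll() → 34 — queue <>
adding event 13 (#6 responds at 13) leaves no legal real-time order
completion choices over the 1 pending operation (#7) were checked; none helps
one such order, #1, #2, #3, #4, #5, #6 (pending dropped), breaks at step 6 where #6 poll() → 95 is illegal
one such order, #1, #2, #4, #3, #5, #6 (pending dropped), breaks at step 6 where #6 poll() → 95 is illegal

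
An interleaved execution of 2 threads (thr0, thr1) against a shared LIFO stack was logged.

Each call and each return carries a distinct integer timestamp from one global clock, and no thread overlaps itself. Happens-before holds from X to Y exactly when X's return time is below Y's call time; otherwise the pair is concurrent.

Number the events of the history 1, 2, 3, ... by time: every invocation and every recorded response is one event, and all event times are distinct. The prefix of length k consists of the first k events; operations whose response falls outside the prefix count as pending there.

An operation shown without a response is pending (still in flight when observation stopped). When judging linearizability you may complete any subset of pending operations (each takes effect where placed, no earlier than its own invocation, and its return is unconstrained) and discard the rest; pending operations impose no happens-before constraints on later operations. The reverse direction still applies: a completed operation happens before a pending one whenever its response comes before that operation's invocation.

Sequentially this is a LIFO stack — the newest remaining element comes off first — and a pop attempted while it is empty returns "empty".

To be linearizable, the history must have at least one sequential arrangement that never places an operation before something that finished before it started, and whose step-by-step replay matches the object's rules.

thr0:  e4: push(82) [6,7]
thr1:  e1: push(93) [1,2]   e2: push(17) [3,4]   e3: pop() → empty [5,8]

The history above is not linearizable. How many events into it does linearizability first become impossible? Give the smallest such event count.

events 1..7 are linearizable, e.g. via e1, e2, e3, e4:
1. e1 push(93), leaving stack <93>
2. e2 push(17), leaving stack <93,17>
3. e3 pop() (pending, included), leaving stack <93>
4. e4 push(82), leaving stack <93,82>
include event 8 — e3 responding at 8 — and every candidate order breaks
take e1, e2, e3, e4: step 3 already fails, because e3 pop() → empty cannot occur there
take e1, e2, e4, e3: step 4 already fails, because e3 pop() → empty cannot occur there

8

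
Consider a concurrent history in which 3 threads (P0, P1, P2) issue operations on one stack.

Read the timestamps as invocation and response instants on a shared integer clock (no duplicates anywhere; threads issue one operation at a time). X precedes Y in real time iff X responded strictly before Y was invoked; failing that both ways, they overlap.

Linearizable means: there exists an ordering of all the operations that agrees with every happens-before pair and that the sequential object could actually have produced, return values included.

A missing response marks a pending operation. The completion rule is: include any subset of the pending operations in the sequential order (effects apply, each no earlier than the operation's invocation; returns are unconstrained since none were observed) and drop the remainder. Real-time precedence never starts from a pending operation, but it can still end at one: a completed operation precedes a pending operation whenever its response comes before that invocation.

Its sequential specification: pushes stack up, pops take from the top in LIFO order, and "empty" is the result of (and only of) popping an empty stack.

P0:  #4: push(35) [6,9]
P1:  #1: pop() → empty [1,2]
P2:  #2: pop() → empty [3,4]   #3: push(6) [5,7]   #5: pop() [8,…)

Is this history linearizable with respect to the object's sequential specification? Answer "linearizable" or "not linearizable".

linearizable

a witness: #1, #2, #3, #4
after step 1 (#1 pop() → empty): stack <>
after step 2 (#2 pop() → empty): stack <>
after step 3 (#3 push(6)): stack <6>
after step 4 (#4 push(35)): stack <6,35>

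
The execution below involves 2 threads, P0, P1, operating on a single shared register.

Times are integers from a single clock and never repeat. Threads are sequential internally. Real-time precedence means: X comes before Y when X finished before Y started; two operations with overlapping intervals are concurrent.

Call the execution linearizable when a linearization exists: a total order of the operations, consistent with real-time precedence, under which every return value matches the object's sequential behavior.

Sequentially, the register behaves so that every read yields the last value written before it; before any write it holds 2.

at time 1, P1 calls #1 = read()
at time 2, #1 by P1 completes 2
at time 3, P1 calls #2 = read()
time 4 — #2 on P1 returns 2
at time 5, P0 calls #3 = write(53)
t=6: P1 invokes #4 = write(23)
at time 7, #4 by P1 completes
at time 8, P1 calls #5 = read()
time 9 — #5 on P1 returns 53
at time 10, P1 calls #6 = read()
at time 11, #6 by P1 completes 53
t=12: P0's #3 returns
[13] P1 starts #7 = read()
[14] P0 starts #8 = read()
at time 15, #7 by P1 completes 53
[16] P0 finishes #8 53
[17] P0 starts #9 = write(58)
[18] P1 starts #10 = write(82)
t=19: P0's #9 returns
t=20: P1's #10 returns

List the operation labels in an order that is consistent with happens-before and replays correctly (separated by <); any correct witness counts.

#1 < #2 < #4 < #3 < #5 < #6 < #7 < #8 < #9 < #10

after step 1 (#1 read() → 2): value 2
after step 2 (#2 read() → 2): value 2
after step 3 (#4 write(23)): value 23
after step 4 (#3 write(53)): value 53
after step 5 (#5 read() → 53): value 53
after step 6 (#6 read() → 53): value 53
after step 7 (#7 read() → 53): value 53
after step 8 (#8 read() → 53): value 53
after step 9 (#9 write(58)): value 58
after step 10 (#10 write(82)): value 82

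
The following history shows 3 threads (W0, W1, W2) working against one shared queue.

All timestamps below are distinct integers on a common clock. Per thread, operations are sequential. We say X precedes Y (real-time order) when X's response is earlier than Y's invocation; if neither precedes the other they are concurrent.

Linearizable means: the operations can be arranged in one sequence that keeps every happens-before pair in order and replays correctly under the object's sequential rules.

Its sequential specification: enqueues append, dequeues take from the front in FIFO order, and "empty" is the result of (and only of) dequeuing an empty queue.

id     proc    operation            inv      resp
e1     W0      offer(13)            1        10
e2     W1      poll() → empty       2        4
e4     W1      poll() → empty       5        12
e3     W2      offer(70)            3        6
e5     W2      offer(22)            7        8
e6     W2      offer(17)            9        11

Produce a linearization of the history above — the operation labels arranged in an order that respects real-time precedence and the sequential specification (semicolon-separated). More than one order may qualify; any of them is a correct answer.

step 1: e2 poll() → empty — queue <>
step 2: e4 poll() → empty — queue <>
step 3: e1 offer(13) — queue <13>
step 4: e3 offer(70) — queue <13,70>
step 5: e5 offer(22) — queue <13,70,22>
step 6: e6 offer(17) — queue <13,70,22,17>

e2; e4; e1; e3; e5; e6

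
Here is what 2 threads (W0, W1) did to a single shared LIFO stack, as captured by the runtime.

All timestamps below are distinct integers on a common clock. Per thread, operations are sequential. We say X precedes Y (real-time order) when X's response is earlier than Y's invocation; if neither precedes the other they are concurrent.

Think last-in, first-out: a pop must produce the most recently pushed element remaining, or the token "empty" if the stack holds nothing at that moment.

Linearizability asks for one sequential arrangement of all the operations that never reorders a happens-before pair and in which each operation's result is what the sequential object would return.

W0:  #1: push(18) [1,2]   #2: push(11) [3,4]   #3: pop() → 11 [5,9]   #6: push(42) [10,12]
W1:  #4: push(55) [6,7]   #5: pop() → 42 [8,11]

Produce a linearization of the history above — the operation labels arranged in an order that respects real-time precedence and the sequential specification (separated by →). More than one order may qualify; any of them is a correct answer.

#1 → #2 → #3 → #4 → #6 → #5

1. #1 push(18), leaving stack <18>
2. #2 push(11), leaving stack <18,11>
3. #3 pop() → 11, leaving stack <18>
4. #4 push(55), leaving stack <18,55>
5. #6 push(42), leaving stack <18,55,42>
6. #5 pop() → 42, leaving stack <18,55>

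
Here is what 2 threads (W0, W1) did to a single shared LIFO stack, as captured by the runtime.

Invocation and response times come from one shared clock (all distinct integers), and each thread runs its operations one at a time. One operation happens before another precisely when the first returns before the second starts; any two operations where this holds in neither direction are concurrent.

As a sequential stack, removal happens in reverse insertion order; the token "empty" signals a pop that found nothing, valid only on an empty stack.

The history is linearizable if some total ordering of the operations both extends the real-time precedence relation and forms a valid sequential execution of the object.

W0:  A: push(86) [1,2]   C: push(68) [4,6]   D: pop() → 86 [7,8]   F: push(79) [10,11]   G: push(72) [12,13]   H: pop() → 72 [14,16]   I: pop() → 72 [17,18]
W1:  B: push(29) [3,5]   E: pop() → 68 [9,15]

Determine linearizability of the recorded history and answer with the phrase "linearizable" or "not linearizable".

not linearizable

already the first 8 events (up to D's response at time 8) admit no linearization; the first 7 still do
checked exhaustively: 2 real-time-consistent orders of 4 completed operations, zero legal LIFO stack replays
sample order A, B, C, D stalls at step 4 — D pop() → 86 has no legal effect
sample order A, C, B, D stalls at step 4 — D pop() → 86 has no legal effect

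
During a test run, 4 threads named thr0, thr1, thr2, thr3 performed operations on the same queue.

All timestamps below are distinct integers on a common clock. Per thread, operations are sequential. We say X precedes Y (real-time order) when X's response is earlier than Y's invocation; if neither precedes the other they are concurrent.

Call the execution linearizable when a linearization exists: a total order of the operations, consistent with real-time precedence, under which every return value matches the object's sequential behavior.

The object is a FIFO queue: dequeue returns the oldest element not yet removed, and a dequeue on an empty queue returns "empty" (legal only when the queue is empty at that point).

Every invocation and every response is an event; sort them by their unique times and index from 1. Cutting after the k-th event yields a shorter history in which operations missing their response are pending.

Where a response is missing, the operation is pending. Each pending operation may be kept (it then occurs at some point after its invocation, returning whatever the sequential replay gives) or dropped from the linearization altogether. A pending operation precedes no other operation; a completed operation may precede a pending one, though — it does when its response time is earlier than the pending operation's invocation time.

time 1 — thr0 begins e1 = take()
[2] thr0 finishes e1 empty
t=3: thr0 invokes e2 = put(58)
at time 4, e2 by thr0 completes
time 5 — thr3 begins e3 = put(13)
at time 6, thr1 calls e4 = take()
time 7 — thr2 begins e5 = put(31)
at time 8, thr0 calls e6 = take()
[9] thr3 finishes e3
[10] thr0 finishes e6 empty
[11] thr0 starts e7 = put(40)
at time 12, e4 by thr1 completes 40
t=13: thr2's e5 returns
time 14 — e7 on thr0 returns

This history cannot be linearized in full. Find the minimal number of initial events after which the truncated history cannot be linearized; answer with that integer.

events 1..11 are linearizable, e.g. via e1, e2, e4, e6, e3:
step 1: e1 take() → empty — queue <>
step 2: e2 put(58) — queue <58>
step 3: e4 take() (pending, included) — queue <>
step 4: e6 take() → empty — queue <>
step 5: e3 put(13) — queue <13>
once event 12 joins (e4's response, time 12), exhaustive search finds no witness
every completion of the 2 pending operations (e5, e7) was checked; none linearizes
for example e1, e2, e3, e4, e6 (pending dropped) fails at step 4: e4 take() → 40 is not legal there
for example e1, e2, e3, e6, e4 (pending dropped) fails at step 4: e6 take() → empty is not legal there

12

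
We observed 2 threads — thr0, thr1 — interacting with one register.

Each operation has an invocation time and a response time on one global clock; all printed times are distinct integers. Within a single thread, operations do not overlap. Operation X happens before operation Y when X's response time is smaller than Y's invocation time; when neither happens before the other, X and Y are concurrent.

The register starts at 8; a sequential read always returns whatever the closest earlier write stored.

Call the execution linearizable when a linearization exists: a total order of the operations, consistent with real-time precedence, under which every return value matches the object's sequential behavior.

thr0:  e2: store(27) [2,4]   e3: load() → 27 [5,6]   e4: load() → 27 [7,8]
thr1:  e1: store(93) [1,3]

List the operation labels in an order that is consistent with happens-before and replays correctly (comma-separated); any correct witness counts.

1. e1 store(93), leaving value 93
2. e2 store(27), leaving value 27
3. e3 load() → 27, leaving value 27
4. e4 load() → 27, leaving value 27

e1, e2, e3, e4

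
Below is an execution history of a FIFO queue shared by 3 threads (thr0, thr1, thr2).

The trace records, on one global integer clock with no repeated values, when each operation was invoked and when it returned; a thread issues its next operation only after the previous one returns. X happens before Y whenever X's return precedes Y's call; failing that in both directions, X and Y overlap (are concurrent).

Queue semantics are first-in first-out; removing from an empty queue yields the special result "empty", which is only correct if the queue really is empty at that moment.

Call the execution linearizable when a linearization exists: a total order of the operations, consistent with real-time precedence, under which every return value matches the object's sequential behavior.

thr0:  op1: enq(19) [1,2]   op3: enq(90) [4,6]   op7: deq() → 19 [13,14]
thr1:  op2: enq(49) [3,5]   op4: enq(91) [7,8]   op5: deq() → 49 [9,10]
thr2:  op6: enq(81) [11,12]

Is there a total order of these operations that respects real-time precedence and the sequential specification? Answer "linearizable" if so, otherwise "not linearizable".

the violation lands at event 10, op5's response at time 10: events 1..9 linearize, events 1..10 do not
no legal order exists: 2 real-time-consistent candidates over 5 completed FIFO queue operations, all rejected
one such order, op1, op2, op3, op4, op5, breaks at step 5 where op5 deq() → 49 is illegal
one such order, op1, op3, op2, op4, op5, breaks at step 5 where op5 deq() → 49 is illegal

not linearizable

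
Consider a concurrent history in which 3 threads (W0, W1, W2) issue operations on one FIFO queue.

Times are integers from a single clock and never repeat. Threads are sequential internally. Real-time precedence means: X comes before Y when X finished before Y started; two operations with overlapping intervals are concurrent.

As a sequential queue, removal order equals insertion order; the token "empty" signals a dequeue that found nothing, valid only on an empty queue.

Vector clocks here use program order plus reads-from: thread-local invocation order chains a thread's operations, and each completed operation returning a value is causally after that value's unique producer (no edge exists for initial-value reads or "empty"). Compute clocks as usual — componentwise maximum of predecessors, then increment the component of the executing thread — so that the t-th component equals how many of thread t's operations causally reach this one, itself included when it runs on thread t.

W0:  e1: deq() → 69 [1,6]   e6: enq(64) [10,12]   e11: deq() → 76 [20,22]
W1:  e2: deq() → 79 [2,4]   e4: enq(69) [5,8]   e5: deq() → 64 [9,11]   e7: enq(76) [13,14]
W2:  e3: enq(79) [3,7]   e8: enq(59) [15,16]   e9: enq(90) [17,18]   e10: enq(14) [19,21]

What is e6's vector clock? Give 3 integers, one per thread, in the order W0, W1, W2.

no predecessors for e3 (invoked 3): W2 increments from zero → (0, 0, 1)
e8, invoked 15, takes VC(e3)=(0, 0, 1) under max, adds 1 for W2 → (0, 0, 2)
e2, invoked 2, takes VC(e3)=(0, 0, 1) under max, adds 1 for W1 → (0, 1, 1)
e9, invoked 17, takes VC(e8)=(0, 0, 2) under max, adds 1 for W2 → (0, 0, 3)
e4, invoked 5, takes VC(e2)=(0, 1, 1) under max, adds 1 for W1 → (0, 2, 1)
e10, invoked 19, takes VC(e9)=(0, 0, 3) under max, adds 1 for W2 → (0, 0, 4)
e1, invoked 1, takes VC(e4)=(0, 2, 1) under max, adds 1 for W0 → (1, 2, 1)
e6, invoked 10, takes VC(e1)=(1, 2, 1) under max, adds 1 for W0 → (2, 2, 1)
e5, invoked 9, takes VC(e4)=(0, 2, 1), VC(e6)=(2, 2, 1) under max, adds 1 for W1 → (2, 3, 1)
e7, invoked 13, takes VC(e5)=(2, 3, 1) under max, adds 1 for W1 → (2, 4, 1)
e11, invoked 20, takes VC(e6)=(2, 2, 1), VC(e7)=(2, 4, 1) under max, adds 1 for W0 → (3, 4, 1)
target: VC(e6) = (2, 2, 1)

(2, 2, 1)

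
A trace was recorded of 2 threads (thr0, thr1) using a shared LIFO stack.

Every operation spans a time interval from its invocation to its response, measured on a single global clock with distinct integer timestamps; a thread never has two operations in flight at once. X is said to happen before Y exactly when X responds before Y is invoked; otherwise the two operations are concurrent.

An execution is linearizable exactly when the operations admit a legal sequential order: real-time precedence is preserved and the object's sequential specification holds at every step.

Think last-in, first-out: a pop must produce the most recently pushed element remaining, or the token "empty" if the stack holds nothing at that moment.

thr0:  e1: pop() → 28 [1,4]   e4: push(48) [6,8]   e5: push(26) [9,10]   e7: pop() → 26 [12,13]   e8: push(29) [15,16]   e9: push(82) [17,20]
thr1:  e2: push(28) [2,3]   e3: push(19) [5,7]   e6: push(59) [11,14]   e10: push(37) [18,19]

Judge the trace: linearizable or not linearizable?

witness order: e2, e1, e3, e4, e5, e7, e6, e8, e9, e10
after step 1 (e2 push(28)): stack <28>
after step 2 (e1 pop() → 28): stack <>
after step 3 (e3 push(19)): stack <19>
after step 4 (e4 push(48)): stack <19,48>
after step 5 (e5 push(26)): stack <19,48,26>
after step 6 (e7 pop() → 26): stack <19,48>
after step 7 (e6 push(59)): stack <19,48,59>
after step 8 (e8 push(29)): stack <19,48,59,29>
after step 9 (e9 push(82)): stack <19,48,59,29,82>
after step 10 (e10 push(37)): stack <19,48,59,29,82,37>

linearizable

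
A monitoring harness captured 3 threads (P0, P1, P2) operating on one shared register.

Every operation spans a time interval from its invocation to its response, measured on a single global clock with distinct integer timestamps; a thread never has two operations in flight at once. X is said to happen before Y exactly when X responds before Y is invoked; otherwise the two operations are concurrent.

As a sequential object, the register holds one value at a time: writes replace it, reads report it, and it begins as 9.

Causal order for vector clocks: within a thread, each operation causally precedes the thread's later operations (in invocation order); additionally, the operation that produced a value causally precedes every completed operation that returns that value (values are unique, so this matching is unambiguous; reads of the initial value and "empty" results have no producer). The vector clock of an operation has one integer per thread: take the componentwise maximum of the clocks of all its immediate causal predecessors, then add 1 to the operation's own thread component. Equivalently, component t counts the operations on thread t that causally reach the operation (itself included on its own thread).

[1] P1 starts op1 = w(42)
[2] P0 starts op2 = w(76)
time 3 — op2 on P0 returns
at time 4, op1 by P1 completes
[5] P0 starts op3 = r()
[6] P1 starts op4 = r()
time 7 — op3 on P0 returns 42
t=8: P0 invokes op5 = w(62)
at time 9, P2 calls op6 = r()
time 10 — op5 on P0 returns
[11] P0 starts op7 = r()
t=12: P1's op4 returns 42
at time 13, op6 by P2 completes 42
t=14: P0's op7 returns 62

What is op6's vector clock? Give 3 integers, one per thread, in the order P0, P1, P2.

(0, 1, 1)

no predecessors for op1 (invoked 1): P1 increments from zero → (0, 1, 0)
no predecessors for op2 (invoked 2): P0 increments from zero → (1, 0, 0)
VC(op6, invoked at 9): max of VC(op1)=(0, 1, 0), then +1 on thread P2 → (0, 1, 1)
VC(op4, invoked at 6): max of VC(op1)=(0, 1, 0), then +1 on thread P1 → (0, 2, 0)
VC(op3, invoked at 5): max of VC(op1)=(0, 1, 0), VC(op2)=(1, 0, 0), then +1 on thread P0 → (2, 1, 0)
VC(op5, invoked at 8): max of VC(op3)=(2, 1, 0), then +1 on thread P0 → (3, 1, 0)
VC(op7, invoked at 11): max of VC(op5)=(3, 1, 0), then +1 on thread P0 → (4, 1, 0)
target: VC(op6) = (0, 1, 1)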